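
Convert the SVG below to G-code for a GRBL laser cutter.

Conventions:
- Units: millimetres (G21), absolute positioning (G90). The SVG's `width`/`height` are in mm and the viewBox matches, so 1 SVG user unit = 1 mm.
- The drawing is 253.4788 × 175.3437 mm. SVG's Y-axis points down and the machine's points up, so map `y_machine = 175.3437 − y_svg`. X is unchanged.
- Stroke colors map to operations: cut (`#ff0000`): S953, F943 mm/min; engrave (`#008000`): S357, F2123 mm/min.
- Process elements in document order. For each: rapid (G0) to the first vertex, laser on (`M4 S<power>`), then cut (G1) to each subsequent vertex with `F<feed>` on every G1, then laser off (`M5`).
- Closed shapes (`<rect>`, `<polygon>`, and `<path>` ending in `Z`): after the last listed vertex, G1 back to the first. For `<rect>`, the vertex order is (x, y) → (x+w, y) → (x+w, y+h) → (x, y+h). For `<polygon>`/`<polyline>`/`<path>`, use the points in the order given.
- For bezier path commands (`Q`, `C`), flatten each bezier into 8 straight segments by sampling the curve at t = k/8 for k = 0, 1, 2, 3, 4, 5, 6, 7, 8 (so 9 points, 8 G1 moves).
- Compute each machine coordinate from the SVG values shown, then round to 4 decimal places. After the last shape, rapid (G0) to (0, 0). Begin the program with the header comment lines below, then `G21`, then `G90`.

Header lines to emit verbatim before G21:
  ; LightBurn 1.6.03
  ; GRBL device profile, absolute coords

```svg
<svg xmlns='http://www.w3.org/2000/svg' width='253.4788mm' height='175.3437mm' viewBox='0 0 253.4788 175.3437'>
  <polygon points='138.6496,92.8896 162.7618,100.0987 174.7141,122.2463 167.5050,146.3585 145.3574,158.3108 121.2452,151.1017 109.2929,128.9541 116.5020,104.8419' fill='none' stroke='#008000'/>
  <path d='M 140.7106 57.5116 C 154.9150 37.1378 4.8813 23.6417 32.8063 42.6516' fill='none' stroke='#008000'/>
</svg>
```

viewBox `0 0 253.4788 175.3437` with mm width/height → 1 unit = 1 mm. Flip: y_m = 175.3437 − y_svg.

**Shape 1** — `<polygon>` regular polygon, stroke `#008000` → engrave (S357, F2123). Machine vertices: (138.6496,82.4541) → (162.7618,75.2450) → (174.7141,53.0974) → (167.5050,28.9852) → (145.3574,17.0329) → (121.2452,24.2420) → (109.2929,46.3896) → (116.5020,70.5018) → (138.6496,82.4541). Closed: final G1 returns to the first vertex.

**Shape 2** — `<path>` cubic bezier, stroke `#008000` → engrave (S357, F2123). Control points (SVG): P0=(140.7106,57.5116), P1=(154.9150,37.1378), P2=(4.8813,23.6417), P3=(32.8063,42.6516); sampled at t=k/8. Machine vertices: (140.7106,117.8321) → (139.0069,125.0998) → (125.9161,131.4224) → (105.4481,136.4996) → (81.6132,140.0310) → (58.4215,141.7163) → (39.8830,141.2551) → (30.0079,138.3471) → (32.8063,132.6921). Open path.

; LightBurn 1.6.03
; GRBL device profile, absolute coords
G21
G90
G0 X138.6496 Y82.4541
M4 S357
G1 X162.7618 Y75.2450 F2123
G1 X174.7141 Y53.0974 F2123
G1 X167.5050 Y28.9852 F2123
G1 X145.3574 Y17.0329 F2123
G1 X121.2452 Y24.2420 F2123
G1 X109.2929 Y46.3896 F2123
G1 X116.5020 Y70.5018 F2123
G1 X138.6496 Y82.4541 F2123
M5
G0 X140.7106 Y117.8321
M4 S357
G1 X139.0069 Y125.0998 F2123
G1 X125.9161 Y131.4224 F2123
G1 X105.4481 Y136.4996 F2123
G1 X81.6132 Y140.0310 F2123
G1 X58.4215 Y141.7163 F2123
G1 X39.8830 Y141.2551 F2123
G1 X30.0079 Y138.3471 F2123
G1 X32.8063 Y132.6921 F2123
M5
G0 X0.0000 Y0.0000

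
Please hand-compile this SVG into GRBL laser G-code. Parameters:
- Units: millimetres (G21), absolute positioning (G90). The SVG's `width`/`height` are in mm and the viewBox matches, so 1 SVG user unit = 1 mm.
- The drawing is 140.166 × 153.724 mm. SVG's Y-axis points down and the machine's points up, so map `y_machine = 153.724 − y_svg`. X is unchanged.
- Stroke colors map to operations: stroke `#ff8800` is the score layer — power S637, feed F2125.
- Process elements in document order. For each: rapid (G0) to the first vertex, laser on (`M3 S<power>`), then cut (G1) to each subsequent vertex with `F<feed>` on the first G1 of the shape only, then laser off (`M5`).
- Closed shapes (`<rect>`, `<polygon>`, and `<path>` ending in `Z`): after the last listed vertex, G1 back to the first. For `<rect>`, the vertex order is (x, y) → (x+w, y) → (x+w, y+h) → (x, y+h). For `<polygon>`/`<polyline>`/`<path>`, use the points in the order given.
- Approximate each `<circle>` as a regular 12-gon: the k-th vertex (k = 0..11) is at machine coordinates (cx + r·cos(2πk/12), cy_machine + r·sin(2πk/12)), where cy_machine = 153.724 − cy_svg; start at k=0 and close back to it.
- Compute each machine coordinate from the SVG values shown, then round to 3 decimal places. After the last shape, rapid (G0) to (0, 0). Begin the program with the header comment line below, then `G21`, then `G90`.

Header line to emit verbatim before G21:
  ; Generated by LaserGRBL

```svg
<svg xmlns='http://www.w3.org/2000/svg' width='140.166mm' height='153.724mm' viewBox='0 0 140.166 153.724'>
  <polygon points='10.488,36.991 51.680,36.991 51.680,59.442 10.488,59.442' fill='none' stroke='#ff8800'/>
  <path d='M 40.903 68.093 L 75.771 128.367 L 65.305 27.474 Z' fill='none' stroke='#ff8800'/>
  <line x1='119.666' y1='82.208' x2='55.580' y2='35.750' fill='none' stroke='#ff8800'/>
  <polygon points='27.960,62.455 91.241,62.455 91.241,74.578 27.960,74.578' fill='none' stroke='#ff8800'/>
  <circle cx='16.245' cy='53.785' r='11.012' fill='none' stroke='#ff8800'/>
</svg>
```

Since the viewBox matches the mm dimensions, user units are millimetres directly. The only transform is the Y-flip y_m = 153.724 − y_svg.

Shape 1 is a rectangle drawn with `<polygon>`. Its stroke #ff8800 means score at S637, F2125. After flipping Y the toolpath is (10.488,116.733) → (51.680,116.733) → (51.680,94.282) → (10.488,94.282) → (10.488,116.733), returning to the start.

Shape 2 is a closed polygon drawn with `<path>`. Its stroke #ff8800 means score at S637, F2125. After flipping Y the toolpath is (40.903,85.631) → (75.771,25.357) → (65.305,126.250) → (40.903,85.631), returning to the start.

Shape 3 is a line segment drawn with `<line>`. Its stroke #ff8800 means score at S637, F2125. After flipping Y the toolpath is (119.666,71.516) → (55.580,117.974).

Shape 4 is a rectangle drawn with `<polygon>`. Its stroke #ff8800 means score at S637, F2125. After flipping Y the toolpath is (27.960,91.269) → (91.241,91.269) → (91.241,79.146) → (27.960,79.146) → (27.960,91.269), returning to the start.

Shape 5 is a circle drawn with `<circle>`. Its stroke #ff8800 means score at S637, F2125. After flipping Y the toolpath is (27.257,99.939) → (25.782,105.445) → (21.751,109.476) → (16.245,110.951) → (10.739,109.476) → (6.708,105.445) → (5.233,99.939) → (6.708,94.433) → (10.739,90.402) → (16.245,88.927) → (21.751,90.402) → (25.782,94.433) → (27.257,99.939), returning to the start.

; Generated by LaserGRBL
G21
G90
G0 X10.488 Y116.733
M3 S637
G1 X51.680 Y116.733 F2125
G1 X51.680 Y94.282
G1 X10.488 Y94.282
G1 X10.488 Y116.733
M5
G0 X40.903 Y85.631
M3 S637
G1 X75.771 Y25.357 F2125
G1 X65.305 Y126.250
G1 X40.903 Y85.631
M5
G0 X119.666 Y71.516
M3 S637
G1 X55.580 Y117.974 F2125
M5
G0 X27.960 Y91.269
M3 S637
G1 X91.241 Y91.269 F2125
G1 X91.241 Y79.146
G1 X27.960 Y79.146
G1 X27.960 Y91.269
M5
G0 X27.257 Y99.939
M3 S637
G1 X25.782 Y105.445 F2125
G1 X21.751 Y109.476
G1 X16.245 Y110.951
G1 X10.739 Y109.476
G1 X6.708 Y105.445
G1 X5.233 Y99.939
G1 X6.708 Y94.433
G1 X10.739 Y90.402
G1 X16.245 Y88.927
G1 X21.751 Y90.402
G1 X25.782 Y94.433
G1 X27.257 Y99.939
M5
G0 X0.000 Y0.000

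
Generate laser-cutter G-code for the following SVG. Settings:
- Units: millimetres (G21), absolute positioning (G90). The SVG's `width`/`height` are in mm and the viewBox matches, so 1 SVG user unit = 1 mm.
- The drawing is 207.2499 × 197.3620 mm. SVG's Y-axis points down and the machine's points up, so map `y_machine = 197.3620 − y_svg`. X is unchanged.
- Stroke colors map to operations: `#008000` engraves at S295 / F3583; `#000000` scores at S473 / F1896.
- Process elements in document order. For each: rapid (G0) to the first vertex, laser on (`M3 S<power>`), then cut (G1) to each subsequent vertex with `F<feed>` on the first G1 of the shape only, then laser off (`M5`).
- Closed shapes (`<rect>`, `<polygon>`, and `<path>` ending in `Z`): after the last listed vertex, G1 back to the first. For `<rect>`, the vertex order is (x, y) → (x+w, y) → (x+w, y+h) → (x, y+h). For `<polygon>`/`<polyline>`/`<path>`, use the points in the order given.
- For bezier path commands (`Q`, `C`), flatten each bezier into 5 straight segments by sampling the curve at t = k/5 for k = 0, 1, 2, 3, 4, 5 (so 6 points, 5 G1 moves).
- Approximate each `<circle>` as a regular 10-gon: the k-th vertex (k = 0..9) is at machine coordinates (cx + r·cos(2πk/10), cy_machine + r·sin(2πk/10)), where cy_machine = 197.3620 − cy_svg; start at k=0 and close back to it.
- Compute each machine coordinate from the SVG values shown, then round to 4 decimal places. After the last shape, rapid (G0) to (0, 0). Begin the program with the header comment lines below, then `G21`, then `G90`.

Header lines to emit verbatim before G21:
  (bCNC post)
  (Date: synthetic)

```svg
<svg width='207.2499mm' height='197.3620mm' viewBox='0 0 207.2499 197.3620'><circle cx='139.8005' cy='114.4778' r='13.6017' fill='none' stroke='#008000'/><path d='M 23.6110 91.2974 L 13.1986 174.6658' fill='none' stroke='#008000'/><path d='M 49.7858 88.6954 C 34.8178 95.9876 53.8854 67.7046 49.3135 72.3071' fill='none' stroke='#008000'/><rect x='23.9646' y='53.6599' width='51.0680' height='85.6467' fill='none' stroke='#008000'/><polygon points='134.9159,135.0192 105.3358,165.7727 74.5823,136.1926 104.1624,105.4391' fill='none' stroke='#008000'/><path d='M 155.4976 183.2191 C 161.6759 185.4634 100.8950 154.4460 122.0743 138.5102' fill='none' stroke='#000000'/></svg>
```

(bCNC post)
(Date: synthetic)
G21
G90
G0 X153.4022 Y82.8842
M3 S295
G1 X150.8045 Y90.8791 F3583
G1 X144.0037 Y95.8202
G1 X135.5973 Y95.8202
G1 X128.7965 Y90.8791
G1 X126.1988 Y82.8842
G1 X128.7965 Y74.8893
G1 X135.5973 Y69.9482
G1 X144.0037 Y69.9482
G1 X150.8045 Y74.8893
G1 X153.4022 Y82.8842
M5
G0 X23.6110 Y106.0646
M3 S295
G1 X13.1986 Y22.6962 F3583
M5
G0 X49.7858 Y108.6666
M3 S295
G1 X44.4279 Y108.0126 F3583
G1 X44.4701 Y112.6106
G1 X47.1440 Y119.1743
G1 X49.6813 Y124.4178
G1 X49.3135 Y125.0549
M5
G0 X23.9646 Y143.7021
M3 S295
G1 X75.0326 Y143.7021 F3583
G1 X75.0326 Y58.0554
G1 X23.9646 Y58.0554
G1 X23.9646 Y143.7021
M5
G0 X134.9159 Y62.3428
M3 S295
G1 X105.3358 Y31.5893 F3583
G1 X74.5823 Y61.1694
G1 X104.1624 Y91.9229
G1 X134.9159 Y62.3428
M5
G0 X155.4976 Y14.1429
M3 S473
G1 X152.3608 Y16.4010 F1896
G1 X140.3020 Y24.3214
G1 X126.4692 Y35.5836
G1 X118.0106 Y47.8673
G1 X122.0743 Y58.8518
M5
G0 X0.0000 Y0.0000

viewBox `0 0 207.2499 197.3620` with mm width/height → 1 unit = 1 mm. Flip: y_m = 197.3620 − y_svg.

**Shape 1** — `<circle>` circle, stroke `#008000` → engrave (S295, F3583). Machine vertices: (153.4022,82.8842) → (150.8045,90.8791) → (144.0037,95.8202) → (135.5973,95.8202) → (128.7965,90.8791) → (126.1988,82.8842) → (128.7965,74.8893) → (135.5973,69.9482) → (144.0037,69.9482) → (150.8045,74.8893) → (153.4022,82.8842). Closed: final G1 returns to the first vertex.

**Shape 2** — `<path>` line segment, stroke `#008000` → engrave (S295, F3583). Machine vertices: (23.6110,106.0646) → (13.1986,22.6962). Open path.

**Shape 3** — `<path>` cubic bezier, stroke `#008000` → engrave (S295, F3583). Control points (SVG): P0=(49.7858,88.6954), P1=(34.8178,95.9876), P2=(53.8854,67.7046), P3=(49.3135,72.3071); sampled at t=k/5. Machine vertices: (49.7858,108.6666) → (44.4279,108.0126) → (44.4701,112.6106) → (47.1440,119.1743) → (49.6813,124.4178) → (49.3135,125.0549). Open path.

**Shape 4** — `<rect>` rectangle, stroke `#008000` → engrave (S295, F3583). Machine vertices: (23.9646,143.7021) → (75.0326,143.7021) → (75.0326,58.0554) → (23.9646,58.0554) → (23.9646,143.7021). Closed: final G1 returns to the first vertex.

**Shape 5** — `<polygon>` regular polygon, stroke `#008000` → engrave (S295, F3583). Machine vertices: (134.9159,62.3428) → (105.3358,31.5893) → (74.5823,61.1694) → (104.1624,91.9229) → (134.9159,62.3428). Closed: final G1 returns to the first vertex.

**Shape 6** — `<path>` cubic bezier, stroke `#000000` → score (S473, F1896). Control points (SVG): P0=(155.4976,183.2191), P1=(161.6759,185.4634), P2=(100.8950,154.4460), P3=(122.0743,138.5102); sampled at t=k/5. Machine vertices: (155.4976,14.1429) → (152.3608,16.4010) → (140.3020,24.3214) → (126.4692,35.5836) → (118.0106,47.8673) → (122.0743,58.8518). Open path.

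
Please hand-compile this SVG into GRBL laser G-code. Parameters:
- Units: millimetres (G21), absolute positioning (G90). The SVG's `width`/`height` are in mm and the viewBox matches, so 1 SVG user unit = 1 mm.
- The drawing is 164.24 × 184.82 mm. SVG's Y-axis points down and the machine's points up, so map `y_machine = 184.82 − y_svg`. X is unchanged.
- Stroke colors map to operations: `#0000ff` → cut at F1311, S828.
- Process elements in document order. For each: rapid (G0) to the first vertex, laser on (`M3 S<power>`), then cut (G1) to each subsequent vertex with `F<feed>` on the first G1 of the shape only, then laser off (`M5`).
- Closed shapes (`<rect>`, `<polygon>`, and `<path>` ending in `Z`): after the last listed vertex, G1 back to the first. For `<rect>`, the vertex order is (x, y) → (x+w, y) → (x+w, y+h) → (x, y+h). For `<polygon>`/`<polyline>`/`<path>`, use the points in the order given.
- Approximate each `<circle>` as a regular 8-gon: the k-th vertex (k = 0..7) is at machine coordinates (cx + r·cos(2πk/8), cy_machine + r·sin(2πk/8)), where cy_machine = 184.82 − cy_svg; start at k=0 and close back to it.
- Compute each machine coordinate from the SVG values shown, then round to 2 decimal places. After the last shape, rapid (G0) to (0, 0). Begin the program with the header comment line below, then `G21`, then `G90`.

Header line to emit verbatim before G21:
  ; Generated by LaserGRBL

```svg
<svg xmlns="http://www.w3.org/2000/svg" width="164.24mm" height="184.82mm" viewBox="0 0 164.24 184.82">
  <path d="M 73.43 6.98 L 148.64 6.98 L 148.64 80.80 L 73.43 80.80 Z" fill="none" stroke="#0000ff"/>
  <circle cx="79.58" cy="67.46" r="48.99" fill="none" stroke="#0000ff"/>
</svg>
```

viewBox `0 0 164.24 184.82` with mm width/height → 1 unit = 1 mm. Flip: y_m = 184.82 − y_svg.

**Shape 1** — `<path>` rectangle, stroke `#0000ff` → cut (S828, F1311). Machine vertices: (73.43,177.84) → (148.64,177.84) → (148.64,104.02) → (73.43,104.02) → (73.43,177.84). Closed: final G1 returns to the first vertex.

**Shape 2** — `<circle>` circle, stroke `#0000ff` → cut (S828, F1311). Machine vertices: (128.57,117.36) → (114.22,152.00) → (79.58,166.35) → (44.94,152.00) → (30.59,117.36) → (44.94,82.72) → (79.58,68.37) → (114.22,82.72) → (128.57,117.36). Closed: final G1 returns to the first vertex.

; Generated by LaserGRBL
G21
G90
G0 X73.43 Y177.84
M3 S828
G1 X148.64 Y177.84 F1311
G1 X148.64 Y104.02
G1 X73.43 Y104.02
G1 X73.43 Y177.84
M5
G0 X128.57 Y117.36
M3 S828
G1 X114.22 Y152.00 F1311
G1 X79.58 Y166.35
G1 X44.94 Y152.00
G1 X30.59 Y117.36
G1 X44.94 Y82.72
G1 X79.58 Y68.37
G1 X114.22 Y82.72
G1 X128.57 Y117.36
M5
G0 X0.00 Y0.00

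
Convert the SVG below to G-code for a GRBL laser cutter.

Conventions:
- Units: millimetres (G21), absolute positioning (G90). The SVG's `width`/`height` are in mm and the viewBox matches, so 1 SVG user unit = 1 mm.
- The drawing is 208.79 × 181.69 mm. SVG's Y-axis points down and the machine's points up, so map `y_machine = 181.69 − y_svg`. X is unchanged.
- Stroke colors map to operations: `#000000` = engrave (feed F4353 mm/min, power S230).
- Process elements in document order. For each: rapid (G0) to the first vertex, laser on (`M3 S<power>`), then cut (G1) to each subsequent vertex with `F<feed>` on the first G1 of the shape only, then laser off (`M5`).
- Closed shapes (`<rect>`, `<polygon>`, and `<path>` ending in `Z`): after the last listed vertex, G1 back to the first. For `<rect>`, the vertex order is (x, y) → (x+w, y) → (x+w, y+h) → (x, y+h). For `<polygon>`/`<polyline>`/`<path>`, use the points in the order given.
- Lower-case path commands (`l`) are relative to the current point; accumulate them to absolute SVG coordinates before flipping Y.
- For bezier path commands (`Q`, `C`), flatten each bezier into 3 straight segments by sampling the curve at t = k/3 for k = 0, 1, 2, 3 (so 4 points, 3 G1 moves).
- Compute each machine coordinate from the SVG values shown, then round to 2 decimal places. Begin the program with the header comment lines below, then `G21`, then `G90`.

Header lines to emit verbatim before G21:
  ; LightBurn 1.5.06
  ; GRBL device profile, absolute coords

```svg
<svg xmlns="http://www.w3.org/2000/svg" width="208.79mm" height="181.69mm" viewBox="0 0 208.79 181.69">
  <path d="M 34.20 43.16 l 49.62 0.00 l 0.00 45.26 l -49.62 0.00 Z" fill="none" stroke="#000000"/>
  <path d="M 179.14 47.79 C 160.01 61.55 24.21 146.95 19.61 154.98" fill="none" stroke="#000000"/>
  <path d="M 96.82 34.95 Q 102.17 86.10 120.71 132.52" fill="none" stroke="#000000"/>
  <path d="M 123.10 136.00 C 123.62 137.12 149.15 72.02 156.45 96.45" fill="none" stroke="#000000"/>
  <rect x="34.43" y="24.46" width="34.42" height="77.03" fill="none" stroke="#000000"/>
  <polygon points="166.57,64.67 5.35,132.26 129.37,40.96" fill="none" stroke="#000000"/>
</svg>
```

; LightBurn 1.5.06
; GRBL device profile, absolute coords
G21
G90
G0 X34.20 Y138.53
M3 S230
G1 X83.82 Y138.53 F4353
G1 X83.82 Y93.27
G1 X34.20 Y93.27
G1 X34.20 Y138.53
M5
G0 X179.14 Y133.90
M3 S230
G1 X130.30 Y101.78 F4353
G1 X58.76 Y55.01
G1 X19.61 Y26.71
M5
G0 X96.82 Y146.74
M3 S230
G1 X101.85 Y113.17 F4353
G1 X109.82 Y80.64
G1 X120.71 Y49.17
M5
G0 X123.10 Y45.69
M3 S230
G1 X130.36 Y60.87 F4353
G1 X144.67 Y85.60
G1 X156.45 Y85.24
M5
G0 X34.43 Y157.23
M3 S230
G1 X68.85 Y157.23 F4353
G1 X68.85 Y80.20
G1 X34.43 Y80.20
G1 X34.43 Y157.23
M5
G0 X166.57 Y117.02
M3 S230
G1 X5.35 Y49.43 F4353
G1 X129.37 Y140.73
G1 X166.57 Y117.02
M5

viewBox `0 0 208.79 181.69` with mm width/height → 1 unit = 1 mm. Flip: y_m = 181.69 − y_svg.

**Shape 1** — `<path>` rectangle, stroke `#000000` → engrave (S230, F4353). Machine vertices: (34.20,138.53) → (83.82,138.53) → (83.82,93.27) → (34.20,93.27) → (34.20,138.53). Closed: final G1 returns to the first vertex.

**Shape 2** — `<path>` cubic bezier, stroke `#000000` → engrave (S230, F4353). Control points (SVG): P0=(179.14,47.79), P1=(160.01,61.55), P2=(24.21,146.95), P3=(19.61,154.98); sampled at t=k/3. Machine vertices: (179.14,133.90) → (130.30,101.78) → (58.76,55.01) → (19.61,26.71). Open path.

**Shape 3** — `<path>` quadratic bezier, stroke `#000000` → engrave (S230, F4353). Control points (SVG): P0=(96.82,34.95), P1=(102.17,86.10), P2=(120.71,132.52); sampled at t=k/3. Machine vertices: (96.82,146.74) → (101.85,113.17) → (109.82,80.64) → (120.71,49.17). Open path.

**Shape 4** — `<path>` cubic bezier, stroke `#000000` → engrave (S230, F4353). Control points (SVG): P0=(123.10,136.00), P1=(123.62,137.12), P2=(149.15,72.02), P3=(156.45,96.45); sampled at t=k/3. Machine vertices: (123.10,45.69) → (130.36,60.87) → (144.67,85.60) → (156.45,85.24). Open path.

**Shape 5** — `<rect>` rectangle, stroke `#000000` → engrave (S230, F4353). Machine vertices: (34.43,157.23) → (68.85,157.23) → (68.85,80.20) → (34.43,80.20) → (34.43,157.23). Closed: final G1 returns to the first vertex.

**Shape 6** — `<polygon>` closed polygon, stroke `#000000` → engrave (S230, F4353). Machine vertices: (166.57,117.02) → (5.35,49.43) → (129.37,140.73) → (166.57,117.02). Closed: final G1 returns to the first vertex.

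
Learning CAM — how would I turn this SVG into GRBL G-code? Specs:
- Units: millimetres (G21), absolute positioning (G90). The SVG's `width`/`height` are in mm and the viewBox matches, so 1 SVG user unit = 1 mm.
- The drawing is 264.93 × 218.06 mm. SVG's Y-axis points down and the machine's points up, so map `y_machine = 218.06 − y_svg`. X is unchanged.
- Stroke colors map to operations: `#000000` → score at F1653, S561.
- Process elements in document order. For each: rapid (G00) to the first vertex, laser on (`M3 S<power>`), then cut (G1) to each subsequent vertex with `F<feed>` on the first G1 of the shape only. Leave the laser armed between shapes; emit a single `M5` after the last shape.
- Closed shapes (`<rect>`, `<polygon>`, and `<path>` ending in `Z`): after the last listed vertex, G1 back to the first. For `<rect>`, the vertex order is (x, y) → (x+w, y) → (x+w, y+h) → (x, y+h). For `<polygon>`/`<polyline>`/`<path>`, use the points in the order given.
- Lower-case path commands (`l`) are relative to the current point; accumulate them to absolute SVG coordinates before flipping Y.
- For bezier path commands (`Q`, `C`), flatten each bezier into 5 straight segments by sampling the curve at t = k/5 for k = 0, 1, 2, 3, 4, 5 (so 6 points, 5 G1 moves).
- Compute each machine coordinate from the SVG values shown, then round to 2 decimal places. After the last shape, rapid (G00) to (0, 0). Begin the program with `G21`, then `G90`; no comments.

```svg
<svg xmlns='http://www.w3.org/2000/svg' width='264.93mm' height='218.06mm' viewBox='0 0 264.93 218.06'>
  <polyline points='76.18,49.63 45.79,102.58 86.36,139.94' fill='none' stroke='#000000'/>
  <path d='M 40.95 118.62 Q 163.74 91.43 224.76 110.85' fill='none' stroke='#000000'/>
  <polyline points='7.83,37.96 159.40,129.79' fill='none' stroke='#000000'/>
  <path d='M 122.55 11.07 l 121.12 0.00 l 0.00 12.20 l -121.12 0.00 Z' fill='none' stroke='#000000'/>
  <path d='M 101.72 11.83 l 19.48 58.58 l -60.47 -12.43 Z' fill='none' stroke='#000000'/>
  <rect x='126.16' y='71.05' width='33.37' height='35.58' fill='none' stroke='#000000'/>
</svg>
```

G21
G90
G00 X76.18 Y168.43
M3 S561
G1 X45.79 Y115.48 F1653
G1 X86.36 Y78.12
G00 X40.95 Y99.44
M3 S561
G1 X87.60 Y108.45 F1653
G1 X129.30 Y113.73
G1 X166.06 Y115.29
G1 X197.88 Y113.11
G1 X224.76 Y107.21
G00 X7.83 Y180.10
M3 S561
G1 X159.40 Y88.27 F1653
G00 X122.55 Y206.99
M3 S561
G1 X243.67 Y206.99 F1653
G1 X243.67 Y194.79
G1 X122.55 Y194.79
G1 X122.55 Y206.99
G00 X101.72 Y206.23
M3 S561
G1 X121.20 Y147.65 F1653
G1 X60.73 Y160.08
G1 X101.72 Y206.23
G00 X126.16 Y147.01
M3 S561
G1 X159.53 Y147.01 F1653
G1 X159.53 Y111.43
G1 X126.16 Y111.43
G1 X126.16 Y147.01
M5
G00 X0.00 Y0.00

1 u = 1 mm; y_m = 218.06 − y.

[1] `<polyline>` open polyline, #000000→score S561 F1653: (76.18,168.43) → (45.79,115.48) → (86.36,78.12)

[2] `<path>` quadratic bezier, #000000→score S561 F1653: (40.95,99.44) → (87.60,108.45) → (129.30,113.73) → (166.06,115.29) → (197.88,113.11) → (224.76,107.21)

[3] `<polyline>` line segment, #000000→score S561 F1653: (7.83,180.10) → (159.40,88.27)

[4] `<path>` rectangle, #000000→score S561 F1653: (122.55,206.99) → (243.67,206.99) → (243.67,194.79) → (122.55,194.79) → (122.55,206.99) (closed)

[5] `<path>` regular polygon, #000000→score S561 F1653: (101.72,206.23) → (121.20,147.65) → (60.73,160.08) → (101.72,206.23) (closed)

[6] `<rect>` rectangle, #000000→score S561 F1653: (126.16,147.01) → (159.53,147.01) → (159.53,111.43) → (126.16,111.43) → (126.16,147.01) (closed)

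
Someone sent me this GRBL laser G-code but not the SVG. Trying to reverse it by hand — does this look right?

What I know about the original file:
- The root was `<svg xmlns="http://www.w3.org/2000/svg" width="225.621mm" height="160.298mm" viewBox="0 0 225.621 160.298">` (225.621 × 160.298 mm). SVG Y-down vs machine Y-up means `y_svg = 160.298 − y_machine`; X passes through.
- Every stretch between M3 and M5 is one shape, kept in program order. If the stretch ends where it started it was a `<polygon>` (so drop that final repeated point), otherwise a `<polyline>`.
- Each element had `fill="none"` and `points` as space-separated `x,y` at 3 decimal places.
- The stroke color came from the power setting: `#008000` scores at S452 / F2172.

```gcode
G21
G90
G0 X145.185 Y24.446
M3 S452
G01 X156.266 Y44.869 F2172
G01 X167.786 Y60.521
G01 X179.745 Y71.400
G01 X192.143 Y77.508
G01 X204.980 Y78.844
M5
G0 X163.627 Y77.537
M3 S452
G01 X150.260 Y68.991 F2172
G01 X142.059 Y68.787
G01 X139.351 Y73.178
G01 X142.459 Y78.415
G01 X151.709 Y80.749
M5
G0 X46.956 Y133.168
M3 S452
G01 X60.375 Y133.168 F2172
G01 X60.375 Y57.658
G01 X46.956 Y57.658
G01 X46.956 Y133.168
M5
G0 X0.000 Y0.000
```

y_svg = 160.298 − y_m. Every run uses S452, so all elements get stroke `#008000` (score).

[1] open run; points: 145.185,135.852 156.266,115.429 167.786,99.777 179.745,88.898 192.143,82.790 204.980,81.454

[2] open run; points: 163.627,82.761 150.260,91.307 142.059,91.511 139.351,87.120 142.459,81.883 151.709,79.549

[3] closed run; points: 46.956,27.130 60.375,27.130 60.375,102.640 46.956,102.640

<svg xmlns="http://www.w3.org/2000/svg" width="225.621mm" height="160.298mm" viewBox="0 0 225.621 160.298">
  <polyline points="145.185,135.852 156.266,115.429 167.786,99.777 179.745,88.898 192.143,82.790 204.980,81.454" fill="none" stroke="#008000"/>
  <polyline points="163.627,82.761 150.260,91.307 142.059,91.511 139.351,87.120 142.459,81.883 151.709,79.549" fill="none" stroke="#008000"/>
  <polygon points="46.956,27.130 60.375,27.130 60.375,102.640 46.956,102.640" fill="none" stroke="#008000"/>
</svg>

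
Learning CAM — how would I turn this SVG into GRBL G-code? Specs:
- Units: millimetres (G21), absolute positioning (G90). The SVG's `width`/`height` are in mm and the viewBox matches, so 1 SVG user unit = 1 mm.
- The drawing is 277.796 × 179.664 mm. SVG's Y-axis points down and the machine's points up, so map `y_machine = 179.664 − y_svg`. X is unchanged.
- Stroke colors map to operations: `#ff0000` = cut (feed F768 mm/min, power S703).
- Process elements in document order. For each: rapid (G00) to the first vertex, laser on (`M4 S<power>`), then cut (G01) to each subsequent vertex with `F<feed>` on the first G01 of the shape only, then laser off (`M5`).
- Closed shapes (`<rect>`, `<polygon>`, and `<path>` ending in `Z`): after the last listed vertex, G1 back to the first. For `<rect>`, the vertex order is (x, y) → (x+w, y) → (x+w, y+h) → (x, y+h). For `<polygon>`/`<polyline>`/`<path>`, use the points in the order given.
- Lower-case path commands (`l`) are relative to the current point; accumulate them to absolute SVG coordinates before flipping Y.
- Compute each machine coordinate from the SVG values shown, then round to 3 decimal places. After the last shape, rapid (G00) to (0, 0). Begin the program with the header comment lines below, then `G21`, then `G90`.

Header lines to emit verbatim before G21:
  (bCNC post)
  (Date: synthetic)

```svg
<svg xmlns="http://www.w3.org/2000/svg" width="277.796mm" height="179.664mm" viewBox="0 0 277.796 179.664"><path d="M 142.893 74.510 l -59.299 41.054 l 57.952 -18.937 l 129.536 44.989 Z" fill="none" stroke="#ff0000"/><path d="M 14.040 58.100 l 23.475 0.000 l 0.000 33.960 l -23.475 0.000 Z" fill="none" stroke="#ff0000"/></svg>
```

(bCNC post)
(Date: synthetic)
G21
G90
G00 X142.893 Y105.154
M4 S703
G01 X83.594 Y64.100 F768
G01 X141.546 Y83.037
G01 X271.082 Y38.048
G01 X142.893 Y105.154
M5
G00 X14.040 Y121.564
M4 S703
G01 X37.515 Y121.564 F768
G01 X37.515 Y87.604
G01 X14.040 Y87.604
G01 X14.040 Y121.564
M5
G00 X0.000 Y0.000

1 u = 1 mm; y_m = 179.664 − y.

[1] `<path>` closed polygon, #ff0000→cut S703 F768: (142.893,105.154) → (83.594,64.100) → (141.546,83.037) → (271.082,38.048) → (142.893,105.154) (closed)

[2] `<path>` rectangle, #ff0000→cut S703 F768: (14.040,121.564) → (37.515,121.564) → (37.515,87.604) → (14.040,87.604) → (14.040,121.564) (closed)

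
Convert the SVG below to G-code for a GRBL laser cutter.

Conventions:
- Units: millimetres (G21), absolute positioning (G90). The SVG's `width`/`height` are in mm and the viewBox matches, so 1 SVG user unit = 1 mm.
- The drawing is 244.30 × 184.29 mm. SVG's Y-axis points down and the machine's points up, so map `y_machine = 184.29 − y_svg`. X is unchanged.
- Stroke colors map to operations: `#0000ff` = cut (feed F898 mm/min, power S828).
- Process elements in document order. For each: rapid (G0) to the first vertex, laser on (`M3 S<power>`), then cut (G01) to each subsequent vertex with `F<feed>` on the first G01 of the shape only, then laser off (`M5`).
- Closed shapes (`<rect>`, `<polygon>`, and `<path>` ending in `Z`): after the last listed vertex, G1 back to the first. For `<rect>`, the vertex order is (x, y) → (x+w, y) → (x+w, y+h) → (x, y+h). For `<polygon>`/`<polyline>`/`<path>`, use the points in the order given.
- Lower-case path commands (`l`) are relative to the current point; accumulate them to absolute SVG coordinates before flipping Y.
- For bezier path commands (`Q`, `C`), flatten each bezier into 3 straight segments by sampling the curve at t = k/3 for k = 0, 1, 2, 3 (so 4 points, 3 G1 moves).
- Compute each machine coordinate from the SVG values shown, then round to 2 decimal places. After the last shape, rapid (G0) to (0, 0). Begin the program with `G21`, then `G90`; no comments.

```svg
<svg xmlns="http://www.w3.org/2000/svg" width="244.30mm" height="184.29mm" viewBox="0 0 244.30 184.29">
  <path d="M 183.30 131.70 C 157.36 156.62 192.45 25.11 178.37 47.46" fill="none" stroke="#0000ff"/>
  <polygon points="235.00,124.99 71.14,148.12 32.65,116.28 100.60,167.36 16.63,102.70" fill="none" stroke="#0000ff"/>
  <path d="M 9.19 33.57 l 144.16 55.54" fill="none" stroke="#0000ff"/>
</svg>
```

viewBox `0 0 244.30 184.29` with mm width/height → 1 unit = 1 mm. Flip: y_m = 184.29 − y_svg.

**Shape 1** — `<path>` cubic bezier, stroke `#0000ff` → cut (S828, F898). Control points (SVG): P0=(183.30,131.70), P1=(157.36,156.62), P2=(192.45,25.11), P3=(178.37,47.46); sampled at t=k/3. Machine vertices: (183.30,52.59) → (173.62,68.32) → (180.14,119.39) → (178.37,136.83). Open path.

**Shape 2** — `<polygon>` closed polygon, stroke `#0000ff` → cut (S828, F898). Machine vertices: (235.00,59.30) → (71.14,36.17) → (32.65,68.01) → (100.60,16.93) → (16.63,81.59) → (235.00,59.30). Closed: final G1 returns to the first vertex.

**Shape 3** — `<path>` line segment, stroke `#0000ff` → cut (S828, F898). Machine vertices: (9.19,150.72) → (153.35,95.18). Open path.

G21
G90
G0 X183.30 Y52.59
M3 S828
G01 X173.62 Y68.32 F898
G01 X180.14 Y119.39
G01 X178.37 Y136.83
M5
G0 X235.00 Y59.30
M3 S828
G01 X71.14 Y36.17 F898
G01 X32.65 Y68.01
G01 X100.60 Y16.93
G01 X16.63 Y81.59
G01 X235.00 Y59.30
M5
G0 X9.19 Y150.72
M3 S828
G01 X153.35 Y95.18 F898
M5
G0 X0.00 Y0.00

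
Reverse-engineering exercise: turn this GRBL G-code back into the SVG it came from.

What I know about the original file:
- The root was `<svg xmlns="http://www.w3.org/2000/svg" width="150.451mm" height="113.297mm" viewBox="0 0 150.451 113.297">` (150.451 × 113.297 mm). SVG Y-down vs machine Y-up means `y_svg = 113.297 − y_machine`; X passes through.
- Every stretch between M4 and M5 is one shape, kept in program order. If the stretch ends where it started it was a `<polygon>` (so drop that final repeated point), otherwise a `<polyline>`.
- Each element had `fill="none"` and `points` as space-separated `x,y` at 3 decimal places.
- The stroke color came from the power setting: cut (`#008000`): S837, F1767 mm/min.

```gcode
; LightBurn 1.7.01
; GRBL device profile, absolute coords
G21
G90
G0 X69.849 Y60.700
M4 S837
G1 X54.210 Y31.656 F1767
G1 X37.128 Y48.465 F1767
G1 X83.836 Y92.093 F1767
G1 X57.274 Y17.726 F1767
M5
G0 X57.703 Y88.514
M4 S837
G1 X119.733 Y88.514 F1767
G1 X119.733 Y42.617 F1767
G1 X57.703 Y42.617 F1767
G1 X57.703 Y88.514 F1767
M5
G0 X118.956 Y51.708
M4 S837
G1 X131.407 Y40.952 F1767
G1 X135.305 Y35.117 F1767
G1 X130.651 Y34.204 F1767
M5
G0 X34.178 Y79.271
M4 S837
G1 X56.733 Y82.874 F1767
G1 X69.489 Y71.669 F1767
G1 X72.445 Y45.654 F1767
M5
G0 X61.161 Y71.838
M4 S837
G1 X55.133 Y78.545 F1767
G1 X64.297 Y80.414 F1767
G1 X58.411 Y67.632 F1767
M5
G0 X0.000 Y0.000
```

<svg xmlns="http://www.w3.org/2000/svg" width="150.451mm" height="113.297mm" viewBox="0 0 150.451 113.297">
  <polyline points="69.849,52.597 54.210,81.641 37.128,64.832 83.836,21.204 57.274,95.571" fill="none" stroke="#008000"/>
  <polygon points="57.703,24.783 119.733,24.783 119.733,70.680 57.703,70.680" fill="none" stroke="#008000"/>
  <polyline points="118.956,61.589 131.407,72.345 135.305,78.180 130.651,79.093" fill="none" stroke="#008000"/>
  <polyline points="34.178,34.026 56.733,30.423 69.489,41.628 72.445,67.643" fill="none" stroke="#008000"/>
  <polyline points="61.161,41.459 55.133,34.752 64.297,32.883 58.411,45.665" fill="none" stroke="#008000"/>
</svg>

Each laser-on run becomes one SVG element. Flip Y back into SVG space with y_svg = 113.297 − y_machine. Every run uses S837, so all elements get stroke `#008000` (cut).

Run 1: The run is open, so emit a `<polyline>` with points (Y-flipped): 69.849,52.597 54.210,81.641 37.128,64.832 83.836,21.204 57.274,95.571.

Run 2: The run returns to its start, so emit a `<polygon>` with points (Y-flipped): 57.703,24.783 119.733,24.783 119.733,70.680 57.703,70.680.

Run 3: The run is open, so emit a `<polyline>` with points (Y-flipped): 118.956,61.589 131.407,72.345 135.305,78.180 130.651,79.093.

Run 4: The run is open, so emit a `<polyline>` with points (Y-flipped): 34.178,34.026 56.733,30.423 69.489,41.628 72.445,67.643.

Run 5: The run is open, so emit a `<polyline>` with points (Y-flipped): 61.161,41.459 55.133,34.752 64.297,32.883 58.411,45.665.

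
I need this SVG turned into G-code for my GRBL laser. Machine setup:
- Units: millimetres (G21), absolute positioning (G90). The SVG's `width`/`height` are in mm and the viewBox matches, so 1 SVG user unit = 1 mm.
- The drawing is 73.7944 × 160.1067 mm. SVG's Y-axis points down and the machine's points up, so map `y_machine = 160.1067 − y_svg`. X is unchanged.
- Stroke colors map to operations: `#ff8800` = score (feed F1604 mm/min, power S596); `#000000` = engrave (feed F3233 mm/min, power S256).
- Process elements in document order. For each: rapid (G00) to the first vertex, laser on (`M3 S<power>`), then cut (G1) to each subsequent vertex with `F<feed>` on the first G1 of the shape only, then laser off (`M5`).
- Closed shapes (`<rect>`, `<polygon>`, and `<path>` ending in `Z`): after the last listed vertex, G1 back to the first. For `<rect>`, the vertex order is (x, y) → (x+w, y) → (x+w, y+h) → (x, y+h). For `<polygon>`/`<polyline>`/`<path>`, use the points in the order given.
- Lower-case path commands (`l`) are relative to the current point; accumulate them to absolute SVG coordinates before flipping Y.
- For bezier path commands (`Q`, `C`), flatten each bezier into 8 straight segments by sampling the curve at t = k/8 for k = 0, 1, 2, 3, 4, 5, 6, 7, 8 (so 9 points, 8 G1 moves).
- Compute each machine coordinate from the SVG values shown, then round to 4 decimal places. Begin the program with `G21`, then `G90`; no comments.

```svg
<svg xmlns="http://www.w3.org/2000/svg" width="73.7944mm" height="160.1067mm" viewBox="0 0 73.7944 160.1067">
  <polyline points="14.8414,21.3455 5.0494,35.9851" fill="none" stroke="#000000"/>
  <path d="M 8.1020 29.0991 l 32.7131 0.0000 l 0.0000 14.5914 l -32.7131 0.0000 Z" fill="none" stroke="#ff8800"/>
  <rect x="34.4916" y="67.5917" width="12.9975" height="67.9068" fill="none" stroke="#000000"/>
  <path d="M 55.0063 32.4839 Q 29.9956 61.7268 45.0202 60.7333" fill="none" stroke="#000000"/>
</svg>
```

viewBox `0 0 73.7944 160.1067` with mm width/height → 1 unit = 1 mm. Flip: y_m = 160.1067 − y_svg.

**Shape 1** — `<polyline>` line segment, stroke `#000000` → engrave (S256, F3233). Machine vertices: (14.8414,138.7612) → (5.0494,124.1216). Open path.

**Shape 2** — `<path>` rectangle, stroke `#ff8800` → score (S596, F1604). Machine vertices: (8.1020,131.0076) → (40.8151,131.0076) → (40.8151,116.4162) → (8.1020,116.4162) → (8.1020,131.0076). Closed: final G1 returns to the first vertex.

**Shape 3** — `<rect>` rectangle, stroke `#000000` → engrave (S256, F3233). Machine vertices: (34.4916,92.5150) → (47.4891,92.5150) → (47.4891,24.6082) → (34.4916,24.6082) → (34.4916,92.5150). Closed: final G1 returns to the first vertex.

**Shape 4** — `<path>` quadratic bezier, stroke `#000000` → engrave (S256, F3233). Control points (SVG): P0=(55.0063,32.4839), P1=(29.9956,61.7268), P2=(45.0202,60.7333); sampled at t=k/8. Machine vertices: (55.0063,127.6228) → (49.3792,120.7845) → (45.0032,114.8911) → (41.8782,109.9426) → (40.0044,105.9390) → (39.3817,102.8803) → (40.0101,100.7664) → (41.8896,99.5975) → (45.0202,99.3734). Open path.

G21
G90
G00 X14.8414 Y138.7612
M3 S256
G1 X5.0494 Y124.1216 F3233
M5
G00 X8.1020 Y131.0076
M3 S596
G1 X40.8151 Y131.0076 F1604
G1 X40.8151 Y116.4162
G1 X8.1020 Y116.4162
G1 X8.1020 Y131.0076
M5
G00 X34.4916 Y92.5150
M3 S256
G1 X47.4891 Y92.5150 F3233
G1 X47.4891 Y24.6082
G1 X34.4916 Y24.6082
G1 X34.4916 Y92.5150
M5
G00 X55.0063 Y127.6228
M3 S256
G1 X49.3792 Y120.7845 F3233
G1 X45.0032 Y114.8911
G1 X41.8782 Y109.9426
G1 X40.0044 Y105.9390
G1 X39.3817 Y102.8803
G1 X40.0101 Y100.7664
G1 X41.8896 Y99.5975
G1 X45.0202 Y99.3734
M5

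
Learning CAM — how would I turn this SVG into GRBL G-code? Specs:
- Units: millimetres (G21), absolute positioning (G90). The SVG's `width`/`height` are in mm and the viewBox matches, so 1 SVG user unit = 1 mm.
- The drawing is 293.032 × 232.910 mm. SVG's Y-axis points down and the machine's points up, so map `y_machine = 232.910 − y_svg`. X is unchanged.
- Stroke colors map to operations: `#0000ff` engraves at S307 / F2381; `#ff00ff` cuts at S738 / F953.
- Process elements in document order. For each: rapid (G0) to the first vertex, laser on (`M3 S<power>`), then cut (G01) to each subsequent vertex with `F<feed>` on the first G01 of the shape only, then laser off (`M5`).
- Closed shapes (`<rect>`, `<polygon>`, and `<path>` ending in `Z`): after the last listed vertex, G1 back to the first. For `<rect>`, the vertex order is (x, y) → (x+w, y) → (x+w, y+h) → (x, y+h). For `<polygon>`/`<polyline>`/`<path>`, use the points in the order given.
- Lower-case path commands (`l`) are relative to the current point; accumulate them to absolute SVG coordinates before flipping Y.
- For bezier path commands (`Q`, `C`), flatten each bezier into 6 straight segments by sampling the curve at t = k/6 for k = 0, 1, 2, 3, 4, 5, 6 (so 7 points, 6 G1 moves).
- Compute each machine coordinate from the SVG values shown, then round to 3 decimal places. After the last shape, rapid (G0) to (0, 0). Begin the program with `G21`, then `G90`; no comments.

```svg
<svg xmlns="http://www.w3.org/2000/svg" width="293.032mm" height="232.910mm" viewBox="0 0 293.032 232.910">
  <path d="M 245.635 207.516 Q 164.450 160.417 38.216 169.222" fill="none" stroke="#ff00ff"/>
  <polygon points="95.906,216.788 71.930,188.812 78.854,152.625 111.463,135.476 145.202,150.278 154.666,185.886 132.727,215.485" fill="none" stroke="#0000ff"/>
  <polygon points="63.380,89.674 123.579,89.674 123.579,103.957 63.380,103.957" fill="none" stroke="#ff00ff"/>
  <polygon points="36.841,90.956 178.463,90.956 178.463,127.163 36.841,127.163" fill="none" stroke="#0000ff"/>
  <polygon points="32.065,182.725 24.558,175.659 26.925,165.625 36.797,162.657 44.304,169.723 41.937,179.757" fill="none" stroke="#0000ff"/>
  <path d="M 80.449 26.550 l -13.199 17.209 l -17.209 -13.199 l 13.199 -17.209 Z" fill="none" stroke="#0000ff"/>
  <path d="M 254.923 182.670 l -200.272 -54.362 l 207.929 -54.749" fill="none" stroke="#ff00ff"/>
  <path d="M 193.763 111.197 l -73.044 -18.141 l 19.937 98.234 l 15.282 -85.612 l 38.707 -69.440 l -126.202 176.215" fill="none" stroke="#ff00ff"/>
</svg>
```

G21
G90
G0 X245.635 Y25.394
M3 S738
G01 X217.322 Y39.541 F953
G01 X186.506 Y50.582
G01 X153.188 Y58.517
G01 X117.367 Y63.346
G01 X79.043 Y65.070
G01 X38.216 Y63.688
M5
G0 X95.906 Y16.122
M3 S307
G01 X71.930 Y44.098 F2381
G01 X78.854 Y80.285
G01 X111.463 Y97.434
G01 X145.202 Y82.632
G01 X154.666 Y47.024
G01 X132.727 Y17.425
G01 X95.906 Y16.122
M5
G0 X63.380 Y143.236
M3 S738
G01 X123.579 Y143.236 F953
G01 X123.579 Y128.953
G01 X63.380 Y128.953
G01 X63.380 Y143.236
M5
G0 X36.841 Y141.954
M3 S307
G01 X178.463 Y141.954 F2381
G01 X178.463 Y105.747
G01 X36.841 Y105.747
G01 X36.841 Y141.954
M5
G0 X32.065 Y50.185
M3 S307
G01 X24.558 Y57.251 F2381
G01 X26.925 Y67.285
G01 X36.797 Y70.253
G01 X44.304 Y63.187
G01 X41.937 Y53.153
G01 X32.065 Y50.185
M5
G0 X80.449 Y206.360
M3 S307
G01 X67.250 Y189.151 F2381
G01 X50.041 Y202.350
G01 X63.240 Y219.559
G01 X80.449 Y206.360
M5
G0 X254.923 Y50.240
M3 S738
G01 X54.651 Y104.602 F953
G01 X262.580 Y159.351
M5
G0 X193.763 Y121.713
M3 S738
G01 X120.719 Y139.854 F953
G01 X140.656 Y41.620
G01 X155.938 Y127.232
G01 X194.645 Y196.672
G01 X68.443 Y20.457
M5
G0 X0.000 Y0.000

1 u = 1 mm; y_m = 232.910 − y.

[1] `<path>` quadratic bezier, #ff00ff→cut S738 F953: (245.635,25.394) → (217.322,39.541) → (186.506,50.582) → (153.188,58.517) → (117.367,63.346) → (79.043,65.070) → (38.216,63.688)

[2] `<polygon>` regular polygon, #0000ff→engrave S307 F2381: (95.906,16.122) → (71.930,44.098) → (78.854,80.285) → (111.463,97.434) → (145.202,82.632) → (154.666,47.024) → (132.727,17.425) → (95.906,16.122) (closed)

[3] `<polygon>` rectangle, #ff00ff→cut S738 F953: (63.380,143.236) → (123.579,143.236) → (123.579,128.953) → (63.380,128.953) → (63.380,143.236) (closed)

[4] `<polygon>` rectangle, #0000ff→engrave S307 F2381: (36.841,141.954) → (178.463,141.954) → (178.463,105.747) → (36.841,105.747) → (36.841,141.954) (closed)

[5] `<polygon>` regular polygon, #0000ff→engrave S307 F2381: (32.065,50.185) → (24.558,57.251) → (26.925,67.285) → (36.797,70.253) → (44.304,63.187) → (41.937,53.153) → (32.065,50.185) (closed)

[6] `<path>` regular polygon, #0000ff→engrave S307 F2381: (80.449,206.360) → (67.250,189.151) → (50.041,202.350) → (63.240,219.559) → (80.449,206.360) (closed)

[7] `<path>` open polyline, #ff00ff→cut S738 F953: (254.923,50.240) → (54.651,104.602) → (262.580,159.351)

[8] `<path>` open polyline, #ff00ff→cut S738 F953: (193.763,121.713) → (120.719,139.854) → (140.656,41.620) → (155.938,127.232) → (194.645,196.672) → (68.443,20.457)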